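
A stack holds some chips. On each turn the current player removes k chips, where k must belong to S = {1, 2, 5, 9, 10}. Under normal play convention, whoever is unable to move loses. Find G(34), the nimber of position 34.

G(0) = 0
G(1) = mex{0} = 1
G(2) = mex{1,0} = 2
G(3) = mex{2,1} = 0
G(4) = mex{0,2} = 1
G(5) = mex{1,0,0} = 2
G(6) = mex{2,1,1} = 0
G(7) = mex{0,2,2} = 1
G(8) = mex{1,0,0} = 2
G(9) = mex{2,1,1,0} = 3
G(10) = mex{3,2,2,1,0} = 4
G(11) = mex{4,3,0,2,1} = 5
G(12) = mex{5,4,1,0,2} = 3
G(13) = mex{3,5,2,1,0} = 4
G(14) = mex{4,3,3,2,1} = 0
G(15) = mex{0,4,4,0,2} = 1
G(16) = mex{1,0,5,1,0} = 2
G(17) = mex{2,1,3,2,1} = 0
G(18) = mex{0,2,4,3,2} = 1
G(19) = mex{1,0,0,4,3} = 2
G(20) = mex{2,1,1,5,4} = 0
G(21) = mex{0,2,2,3,5} = 1
G(22) = mex{1,0,0,4,3} = 2
G(23) = mex{2,1,1,0,4} = 3
G(24) = mex{3,2,2,1,0} = 4
G(25) = mex{4,3,0,2,1} = 5
G(26) = mex{5,4,1,0,2} = 3
G(27) = mex{3,5,2,1,0} = 4
G(28) = mex{4,3,3,2,1} = 0
G(29) = mex{0,4,4,0,2} = 1
G(30) = mex{1,0,5,1,0} = 2
G(31) = mex{2,1,3,2,1} = 0
G(32) = mex{0,2,4,3,2} = 1
G(33) = mex{1,0,0,4,3} = 2
G(34) = mex{2,1,1,5,4} = 0

0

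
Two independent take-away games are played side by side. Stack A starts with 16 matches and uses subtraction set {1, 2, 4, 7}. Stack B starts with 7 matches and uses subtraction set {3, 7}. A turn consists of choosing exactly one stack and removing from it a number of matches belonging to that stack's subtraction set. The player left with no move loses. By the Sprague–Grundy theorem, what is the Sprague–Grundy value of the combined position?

Stack A, S = {1, 2, 4, 7}:
n :  0  1  2  3  4  5  6  7  8  9 10 11 12 13 14 15 16
G :  0  1  2  0  1  2  0  1  2  0  1  2  0  1  2  0  1
G_A(16) = 1.
Stack B, S = {3, 7}:
n : 0 1 2 3 4 5 6 7
G : 0 0 0 1 1 1 0 2
G_B(7) = 2.
Combined Grundy value = 1 ⊕ 2 = 3.

3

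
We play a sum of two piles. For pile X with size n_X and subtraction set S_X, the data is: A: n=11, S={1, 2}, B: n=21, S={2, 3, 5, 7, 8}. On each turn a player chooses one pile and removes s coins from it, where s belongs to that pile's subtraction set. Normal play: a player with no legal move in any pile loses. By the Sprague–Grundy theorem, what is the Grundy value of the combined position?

2

Pile A, S = {1, 2}:
n :  0  1  2  3  4  5  6  7  8  9 10 11
G :  0  1  2  0  1  2  0  1  2  0  1  2
G_A(11) = 2.
Pile B, S = {2, 3, 5, 7, 8}:
n :  0  1  2  3  4  5  6  7  8  9 10 11 12 13 14 15 16 17 18 19 20 21
G :  0  0  1  1  2  2  3  3  4  4  0  0  1  1  2  2  3  3  4  4  0  0
G_B(21) = 0.
Combined Grundy value = 2 ⊕ 0 = 2.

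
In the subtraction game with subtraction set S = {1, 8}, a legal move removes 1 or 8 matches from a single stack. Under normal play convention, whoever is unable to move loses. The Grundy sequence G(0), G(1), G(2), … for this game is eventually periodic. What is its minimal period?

9

G(0) = 0
G(1) = mex{0} = 1
G(2) = mex{1} = 0
G(3) = mex{0} = 1
G(4) = mex{1} = 0
G(5) = mex{0} = 1
G(6) = mex{1} = 0
G(7) = mex{0} = 1
G(8) = mex{1,0} = 2
G(9) = mex{2,1} = 0
G(10) = mex{0,0} = 1
G(11) = mex{1,1} = 0
G(12) = mex{0,0} = 1
G(13) = mex{1,1} = 0
G(14) = mex{0,0} = 1
G(15) = mex{1,1} = 0
G(16) = mex{0,2} = 1
G(17) = mex{1,0} = 2
G(18) = mex{2,1} = 0
G(19) = mex{0,0} = 1
G(n+9) = G(n) holds for n = 0,…,7 (a full window of length max(S) = 8), so the sequence is purely periodic with period 9.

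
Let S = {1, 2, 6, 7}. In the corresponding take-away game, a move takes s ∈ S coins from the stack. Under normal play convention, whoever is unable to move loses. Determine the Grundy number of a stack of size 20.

n :  0  1  2  3  4  5  6  7  8  9 10 11 12 13 14 15 16 17 18 19 20
G :  0  1  2  0  1  2  3  4  0  1  2  0  1  2  3  4  0  1  2  0  1

1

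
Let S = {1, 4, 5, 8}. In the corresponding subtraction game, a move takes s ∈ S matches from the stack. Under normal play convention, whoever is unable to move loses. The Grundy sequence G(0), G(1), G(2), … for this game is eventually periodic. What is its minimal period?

G(0) = 0
G(1) = mex{0} = 1
G(2) = mex{1} = 0
G(3) = mex{0} = 1
G(4) = mex{1,0} = 2
G(5) = mex{2,1,0} = 3
G(6) = mex{3,0,1} = 2
G(7) = mex{2,1,0} = 3
G(8) = mex{3,2,1,0} = 4
G(9) = mex{4,3,2,1} = 0
G(10) = mex{0,2,3,0} = 1
G(11) = mex{1,3,2,1} = 0
G(12) = mex{0,4,3,2} = 1
G(13) = mex{1,0,4,3} = 2
G(14) = mex{2,1,0,2} = 3
G(15) = mex{3,0,1,3} = 2
G(16) = mex{2,1,0,4} = 3
G(17) = mex{3,2,1,0} = 4
G(18) = mex{4,3,2,1} = 0
G(19) = mex{0,2,3,0} = 1
G(n+9) = G(n) holds for n = 0,…,7 (a full window of length max(S) = 8), so the sequence is purely periodic with period 9.

9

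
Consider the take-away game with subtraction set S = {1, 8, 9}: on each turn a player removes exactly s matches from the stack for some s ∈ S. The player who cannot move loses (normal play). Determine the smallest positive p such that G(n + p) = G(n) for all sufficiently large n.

G(0) = 0
G(1) = mex{0} = 1
G(2) = mex{1} = 0
G(3) = mex{0} = 1
G(4) = mex{1} = 0
G(5) = mex{0} = 1
G(6) = mex{1} = 0
G(7) = mex{0} = 1
G(8) = mex{1,0} = 2
G(9) = mex{2,1,0} = 3
G(10) = mex{3,0,1} = 2
G(11) = mex{2,1,0} = 3
G(12) = mex{3,0,1} = 2
G(13) = mex{2,1,0} = 3
G(14) = mex{3,0,1} = 2
G(15) = mex{2,1,0} = 3
G(16) = mex{3,2,1} = 0
G(17) = mex{0,3,2} = 1
G(18) = mex{1,2,3} = 0
G(19) = mex{0,3,2} = 1
G(20) = mex{1,2,3} = 0
G(21) = mex{0,3,2} = 1
G(22) = mex{1,2,3} = 0
G(23) = mex{0,3,2} = 1
G(24) = mex{1,0,3} = 2
G(25) = mex{2,1,0} = 3
G(26) = mex{3,0,1} = 2
G(27) = mex{2,1,0} = 3
G(28) = mex{3,0,1} = 2
G(29) = mex{2,1,0} = 3
G(30) = mex{3,0,1} = 2
G(31) = mex{2,1,0} = 3
G(32) = mex{3,2,1} = 0
G(33) = mex{0,3,2} = 1
G(n+16) = G(n) holds for n = 0,…,8 (a full window of length max(S) = 9), so the sequence is purely periodic with period 16.

16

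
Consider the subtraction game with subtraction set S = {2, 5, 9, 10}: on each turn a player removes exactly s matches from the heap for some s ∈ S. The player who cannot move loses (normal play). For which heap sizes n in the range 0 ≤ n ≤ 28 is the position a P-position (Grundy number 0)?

G(0) = 0
G(1) = mex{} = 0
G(2) = mex{0} = 1
G(3) = mex{0} = 1
G(4) = mex{1} = 0
G(5) = mex{1,0} = 2
G(6) = mex{0,0} = 1
G(7) = mex{2,1} = 0
G(8) = mex{1,1} = 0
G(9) = mex{0,0,0} = 1
G(10) = mex{0,2,0,0} = 1
G(11) = mex{1,1,1,0} = 2
G(12) = mex{1,0,1,1} = 2
G(13) = mex{2,0,0,1} = 3
G(14) = mex{2,1,2,0} = 3
G(15) = mex{3,1,1,2} = 0
G(16) = mex{3,2,0,1} = 4
G(17) = mex{0,2,0,0} = 1
G(18) = mex{4,3,1,0} = 2
G(19) = mex{1,3,1,1} = 0
G(20) = mex{2,0,2,1} = 3
G(21) = mex{0,4,2,2} = 1
G(22) = mex{3,1,3,2} = 0
G(23) = mex{1,2,3,3} = 0
G(24) = mex{0,0,0,3} = 1
G(25) = mex{0,3,4,0} = 1
G(26) = mex{1,1,1,4} = 0
G(27) = mex{1,0,2,1} = 3
G(28) = mex{0,0,0,2} = 1
P-positions are exactly the n with G(n) = 0.

0, 1, 4, 7, 8, 15, 19, 22, 23, 26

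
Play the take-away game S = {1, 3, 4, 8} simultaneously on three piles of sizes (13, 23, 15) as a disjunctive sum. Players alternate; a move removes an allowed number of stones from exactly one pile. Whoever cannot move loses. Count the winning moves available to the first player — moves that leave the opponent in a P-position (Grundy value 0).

All piles use S = {1, 3, 4, 8}:
G(0) = 0
G(1) = mex{0} = 1
G(2) = mex{1} = 0
G(3) = mex{0,0} = 1
G(4) = mex{1,1,0} = 2
G(5) = mex{2,0,1} = 3
G(6) = mex{3,1,0} = 2
G(7) = mex{2,2,1} = 0
G(8) = mex{0,3,2,0} = 1
G(9) = mex{1,2,3,1} = 0
G(10) = mex{0,0,2,0} = 1
G(11) = mex{1,1,0,1} = 2
G(12) = mex{2,0,1,2} = 3
G(13) = mex{3,1,0,3} = 2
G(14) = mex{2,2,1,2} = 0
G(15) = mex{0,3,2,0} = 1
G(16) = mex{1,2,3,1} = 0
G(17) = mex{0,0,2,0} = 1
G(18) = mex{1,1,0,1} = 2
G(19) = mex{2,0,1,2} = 3
G(20) = mex{3,1,0,3} = 2
G(21) = mex{2,2,1,2} = 0
G(22) = mex{0,3,2,0} = 1
G(23) = mex{1,2,3,1} = 0
Pile A: G(13) = 2.
Pile B: G(23) = 0.
Pile C: G(15) = 1.
Combined Grundy value = 2 ⊕ 0 ⊕ 1 = 3.
A winning move leaves total XOR = 0, i.e. changes one component's Grundy value g to g ⊕ X where X is the current total.
Pile A: need g' = 2⊕3 = 1. Options: 13−1→G=3, 13−3→G=1, 13−4→G=0, 13−8→G=3. Hits: 1.
Pile B: need g' = 0⊕3 = 3. Options: 23−1→G=1, 23−3→G=2, 23−4→G=3, 23−8→G=1. Hits: 1.
Pile C: need g' = 1⊕3 = 2. Options: 15−1→G=0, 15−3→G=3, 15−4→G=2, 15−8→G=0. Hits: 1.

3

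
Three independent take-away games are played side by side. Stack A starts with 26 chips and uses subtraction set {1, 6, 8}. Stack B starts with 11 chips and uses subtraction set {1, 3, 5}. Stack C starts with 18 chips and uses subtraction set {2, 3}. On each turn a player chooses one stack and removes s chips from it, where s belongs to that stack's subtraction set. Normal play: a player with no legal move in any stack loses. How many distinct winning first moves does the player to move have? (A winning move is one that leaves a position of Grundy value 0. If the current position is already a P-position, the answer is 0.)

Stack A, S = {1, 6, 8}:
G(0) = 0
G(1) = mex{0} = 1
G(2) = mex{1} = 0
G(3) = mex{0} = 1
G(4) = mex{1} = 0
G(5) = mex{0} = 1
G(6) = mex{1,0} = 2
G(7) = mex{2,1} = 0
G(8) = mex{0,0,0} = 1
G(9) = mex{1,1,1} = 0
G(10) = mex{0,0,0} = 1
G(11) = mex{1,1,1} = 0
G(12) = mex{0,2,0} = 1
G(13) = mex{1,0,1} = 2
G(14) = mex{2,1,2} = 0
G(15) = mex{0,0,0} = 1
G(16) = mex{1,1,1} = 0
G(17) = mex{0,0,0} = 1
G(18) = mex{1,1,1} = 0
G(19) = mex{0,2,0} = 1
G(20) = mex{1,0,1} = 2
G(21) = mex{2,1,2} = 0
G(22) = mex{0,0,0} = 1
G(23) = mex{1,1,1} = 0
G(24) = mex{0,0,0} = 1
G(25) = mex{1,1,1} = 0
G(26) = mex{0,2,0} = 1
G_A(26) = 1.
Stack B, S = {1, 3, 5}:
G(0) = 0
G(1) = mex{0} = 1
G(2) = mex{1} = 0
G(3) = mex{0,0} = 1
G(4) = mex{1,1} = 0
G(5) = mex{0,0,0} = 1
G(6) = mex{1,1,1} = 0
G(7) = mex{0,0,0} = 1
G(8) = mex{1,1,1} = 0
G(9) = mex{0,0,0} = 1
G(10) = mex{1,1,1} = 0
G(11) = mex{0,0,0} = 1
G_B(11) = 1.
Stack C, S = {2, 3}:
G(0) = 0
G(1) = mex{} = 0
G(2) = mex{0} = 1
G(3) = mex{0,0} = 1
G(4) = mex{1,0} = 2
G(5) = mex{1,1} = 0
G(6) = mex{2,1} = 0
G(7) = mex{0,2} = 1
G(8) = mex{0,0} = 1
G(9) = mex{1,0} = 2
G(10) = mex{1,1} = 0
G(11) = mex{2,1} = 0
G(12) = mex{0,2} = 1
G(13) = mex{0,0} = 1
G(14) = mex{1,0} = 2
G(15) = mex{1,1} = 0
G(16) = mex{2,1} = 0
G(17) = mex{0,2} = 1
G(18) = mex{0,0} = 1
G_C(18) = 1.
Combined Grundy value = 1 ⊕ 1 ⊕ 1 = 1.
A winning move leaves total XOR = 0, i.e. changes one component's Grundy value g to g ⊕ X where X is the current total.
Stack A: need g' = 1⊕1 = 0. Options: 26−1→G=0, 26−6→G=2, 26−8→G=0. Hits: 2.
Stack B: need g' = 1⊕1 = 0. Options: 11−1→G=0, 11−3→G=0, 11−5→G=0. Hits: 3.
Stack C: need g' = 1⊕1 = 0. Options: 18−2→G=0, 18−3→G=0. Hits: 2.

7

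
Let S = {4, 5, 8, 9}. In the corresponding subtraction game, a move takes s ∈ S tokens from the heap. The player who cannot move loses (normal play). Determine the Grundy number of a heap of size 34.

G(0) = 0
G(1) = mex{} = 0
G(2) = mex{} = 0
G(3) = mex{} = 0
G(4) = mex{0} = 1
G(5) = mex{0,0} = 1
G(6) = mex{0,0} = 1
G(7) = mex{0,0} = 1
G(8) = mex{1,0,0} = 2
G(9) = mex{1,1,0,0} = 2
G(10) = mex{1,1,0,0} = 2
G(11) = mex{1,1,0,0} = 2
G(12) = mex{2,1,1,0} = 3
G(13) = mex{2,2,1,1} = 0
G(14) = mex{2,2,1,1} = 0
G(15) = mex{2,2,1,1} = 0
G(16) = mex{3,2,2,1} = 0
G(17) = mex{0,3,2,2} = 1
G(18) = mex{0,0,2,2} = 1
G(19) = mex{0,0,2,2} = 1
G(20) = mex{0,0,3,2} = 1
G(21) = mex{1,0,0,3} = 2
G(22) = mex{1,1,0,0} = 2
G(23) = mex{1,1,0,0} = 2
G(24) = mex{1,1,0,0} = 2
G(25) = mex{2,1,1,0} = 3
G(26) = mex{2,2,1,1} = 0
G(27) = mex{2,2,1,1} = 0
G(28) = mex{2,2,1,1} = 0
G(29) = mex{3,2,2,1} = 0
G(30) = mex{0,3,2,2} = 1
G(31) = mex{0,0,2,2} = 1
G(32) = mex{0,0,2,2} = 1
G(33) = mex{0,0,3,2} = 1
G(34) = mex{1,0,0,3} = 2

2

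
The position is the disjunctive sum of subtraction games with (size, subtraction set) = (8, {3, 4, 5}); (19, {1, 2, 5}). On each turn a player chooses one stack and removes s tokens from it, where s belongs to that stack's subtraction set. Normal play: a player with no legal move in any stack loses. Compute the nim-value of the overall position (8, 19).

Stack A, S = {3, 4, 5}:
n : 0 1 2 3 4 5 6 7 8
G : 0 0 0 1 1 1 2 2 0
G_A(8) = 0.
Stack B, S = {1, 2, 5}:
n :  0  1  2  3  4  5  6  7  8  9 10 11 12 13 14 15 16 17 18 19
G :  0  1  2  0  1  2  0  1  2  0  1  2  0  1  2  0  1  2  0  1
G_B(19) = 1.
Combined Grundy value = 0 ⊕ 1 = 1.

1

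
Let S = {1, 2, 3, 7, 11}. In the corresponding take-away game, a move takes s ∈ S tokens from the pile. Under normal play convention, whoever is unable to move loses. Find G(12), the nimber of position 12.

0

G(0) = 0
G(1) = mex{0} = 1
G(2) = mex{1,0} = 2
G(3) = mex{2,1,0} = 3
G(4) = mex{3,2,1} = 0
G(5) = mex{0,3,2} = 1
G(6) = mex{1,0,3} = 2
G(7) = mex{2,1,0,0} = 3
G(8) = mex{3,2,1,1} = 0
G(9) = mex{0,3,2,2} = 1
G(10) = mex{1,0,3,3} = 2
G(11) = mex{2,1,0,0,0} = 3
G(12) = mex{3,2,1,1,1} = 0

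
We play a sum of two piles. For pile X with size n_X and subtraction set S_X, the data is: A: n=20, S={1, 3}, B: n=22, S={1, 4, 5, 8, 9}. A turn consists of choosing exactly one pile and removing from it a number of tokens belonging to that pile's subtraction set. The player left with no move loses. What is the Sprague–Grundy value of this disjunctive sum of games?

Pile A, S = {1, 3}:
n :  0  1  2  3  4  5  6  7  8  9 10 11 12 13 14 15 16 17 18 19 20
G :  0  1  0  1  0  1  0  1  0  1  0  1  0  1  0  1  0  1  0  1  0
G_A(20) = 0.
Pile B, S = {1, 4, 5, 8, 9}:
G(0) = 0
G(1) = mex{0} = 1
G(2) = mex{1} = 0
G(3) = mex{0} = 1
G(4) = mex{1,0} = 2
G(5) = mex{2,1,0} = 3
G(6) = mex{3,0,1} = 2
G(7) = mex{2,1,0} = 3
G(8) = mex{3,2,1,0} = 4
G(9) = mex{4,3,2,1,0} = 5
G(10) = mex{5,2,3,0,1} = 4
G(11) = mex{4,3,2,1,0} = 5
G(12) = mex{5,4,3,2,1} = 0
G(13) = mex{0,5,4,3,2} = 1
G(14) = mex{1,4,5,2,3} = 0
G(15) = mex{0,5,4,3,2} = 1
G(16) = mex{1,0,5,4,3} = 2
G(17) = mex{2,1,0,5,4} = 3
G(18) = mex{3,0,1,4,5} = 2
G(19) = mex{2,1,0,5,4} = 3
G(20) = mex{3,2,1,0,5} = 4
G(21) = mex{4,3,2,1,0} = 5
G(22) = mex{5,2,3,0,1} = 4
G_B(22) = 4.
Combined Grundy value = 0 ⊕ 4 = 4.

4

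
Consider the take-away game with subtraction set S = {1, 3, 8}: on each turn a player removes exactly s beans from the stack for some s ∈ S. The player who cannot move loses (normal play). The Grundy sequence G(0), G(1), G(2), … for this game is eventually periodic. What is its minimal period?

n :  0  1  2  3  4  5  6  7  8  9 10 11 12 13 14 15 16 17 18 19 20 21 22 23
G :  0  1  0  1  0  1  0  1  2  3  2  0  1  0  1  0  1  0  1  2  3  2  0  1
G(n+11) = G(n) holds for n = 0,…,7 (a full window of length max(S) = 8), so the sequence is purely periodic with period 11.

11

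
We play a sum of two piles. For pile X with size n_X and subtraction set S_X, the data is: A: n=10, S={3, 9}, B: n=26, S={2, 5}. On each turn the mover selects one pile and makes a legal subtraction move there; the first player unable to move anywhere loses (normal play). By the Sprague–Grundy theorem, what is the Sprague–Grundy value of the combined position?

Pile A, S = {3, 9}:
G(0) = 0
G(1) = mex{} = 0
G(2) = mex{} = 0
G(3) = mex{0} = 1
G(4) = mex{0} = 1
G(5) = mex{0} = 1
G(6) = mex{1} = 0
G(7) = mex{1} = 0
G(8) = mex{1} = 0
G(9) = mex{0,0} = 1
G(10) = mex{0,0} = 1
G_A(10) = 1.
Pile B, S = {2, 5}:
n :  0  1  2  3  4  5  6  7  8  9 10 11 12 13 14 15 16 17 18 19 20 21 22 23 24 25 26
G :  0  0  1  1  0  2  1  0  0  1  1  0  2  1  0  0  1  1  0  2  1  0  0  1  1  0  2
G_B(26) = 2.
Combined Grundy value = 1 ⊕ 2 = 3.

3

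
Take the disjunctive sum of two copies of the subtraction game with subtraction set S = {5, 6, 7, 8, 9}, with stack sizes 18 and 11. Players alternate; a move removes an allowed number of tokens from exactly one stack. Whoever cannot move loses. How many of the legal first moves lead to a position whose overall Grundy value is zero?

All stacks use S = {5, 6, 7, 8, 9}:
n :  0  1  2  3  4  5  6  7  8  9 10 11 12 13 14 15 16 17 18
G :  0  0  0  0  0  1  1  1  1  1  2  2  2  2  0  0  0  0  0
Stack A: G(18) = 0.
Stack B: G(11) = 2.
Combined Grundy value = 0 ⊕ 2 = 2.
A winning move leaves total XOR = 0, i.e. changes one component's Grundy value g to g ⊕ X where X is the current total.
Stack A: need g' = 0⊕2 = 2. Options: 18−5→G=2, 18−6→G=2, 18−7→G=2, 18−8→G=2, 18−9→G=1. Hits: 4.
Stack B: need g' = 2⊕2 = 0. Options: 11−5→G=1, 11−6→G=1, 11−7→G=0, 11−8→G=0, 11−9→G=0. Hits: 3.

7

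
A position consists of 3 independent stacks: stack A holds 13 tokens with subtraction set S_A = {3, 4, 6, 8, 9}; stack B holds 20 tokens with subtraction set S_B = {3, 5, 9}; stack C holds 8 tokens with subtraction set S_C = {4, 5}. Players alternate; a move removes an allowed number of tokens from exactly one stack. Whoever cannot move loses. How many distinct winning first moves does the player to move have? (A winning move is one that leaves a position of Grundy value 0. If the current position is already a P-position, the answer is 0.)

2

Stack A, S = {3, 4, 6, 8, 9}:
G(0) = 0
G(1) = mex{} = 0
G(2) = mex{} = 0
G(3) = mex{0} = 1
G(4) = mex{0,0} = 1
G(5) = mex{0,0} = 1
G(6) = mex{1,0,0} = 2
G(7) = mex{1,1,0} = 2
G(8) = mex{1,1,0,0} = 2
G(9) = mex{2,1,1,0,0} = 3
G(10) = mex{2,2,1,0,0} = 3
G(11) = mex{2,2,1,1,0} = 3
G(12) = mex{3,2,2,1,1} = 0
G(13) = mex{3,3,2,1,1} = 0
G_A(13) = 0.
Stack B, S = {3, 5, 9}:
G(0) = 0
G(1) = mex{} = 0
G(2) = mex{} = 0
G(3) = mex{0} = 1
G(4) = mex{0} = 1
G(5) = mex{0,0} = 1
G(6) = mex{1,0} = 2
G(7) = mex{1,0} = 2
G(8) = mex{1,1} = 0
G(9) = mex{2,1,0} = 3
G(10) = mex{2,1,0} = 3
G(11) = mex{0,2,0} = 1
G(12) = mex{3,2,1} = 0
G(13) = mex{3,0,1} = 2
G(14) = mex{1,3,1} = 0
G(15) = mex{0,3,2} = 1
G(16) = mex{2,1,2} = 0
G(17) = mex{0,0,0} = 1
G(18) = mex{1,2,3} = 0
G(19) = mex{0,0,3} = 1
G(20) = mex{1,1,1} = 0
G_B(20) = 0.
Stack C, S = {4, 5}:
n : 0 1 2 3 4 5 6 7 8
G : 0 0 0 0 1 1 1 1 2
G_C(8) = 2.
Combined Grundy value = 0 ⊕ 0 ⊕ 2 = 2.
A winning move leaves total XOR = 0, i.e. changes one component's Grundy value g to g ⊕ X where X is the current total.
Stack A: need g' = 0⊕2 = 2. Options: 13−3→G=3, 13−4→G=3, 13−6→G=2, 13−8→G=1, 13−9→G=1. Hits: 1.
Stack B: need g' = 0⊕2 = 2. Options: 20−3→G=1, 20−5→G=1, 20−9→G=1. Hits: 0.
Stack C: need g' = 2⊕2 = 0. Options: 8−4→G=1, 8−5→G=0. Hits: 1.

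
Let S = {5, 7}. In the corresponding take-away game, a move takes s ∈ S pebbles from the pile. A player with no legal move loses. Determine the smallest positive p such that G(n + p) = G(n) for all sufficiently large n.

G(0) = 0
G(1) = mex{} = 0
G(2) = mex{} = 0
G(3) = mex{} = 0
G(4) = mex{} = 0
G(5) = mex{0} = 1
G(6) = mex{0} = 1
G(7) = mex{0,0} = 1
G(8) = mex{0,0} = 1
G(9) = mex{0,0} = 1
G(10) = mex{1,0} = 2
G(11) = mex{1,0} = 2
G(12) = mex{1,1} = 0
G(13) = mex{1,1} = 0
G(14) = mex{1,1} = 0
G(15) = mex{2,1} = 0
G(16) = mex{2,1} = 0
G(17) = mex{0,2} = 1
G(18) = mex{0,2} = 1
G(19) = mex{0,0} = 1
G(20) = mex{0,0} = 1
G(21) = mex{0,0} = 1
G(22) = mex{1,0} = 2
G(23) = mex{1,0} = 2
G(24) = mex{1,1} = 0
G(25) = mex{1,1} = 0
G(n+12) = G(n) holds for n = 0,…,6 (a full window of length max(S) = 7), so the sequence is purely periodic with period 12.

12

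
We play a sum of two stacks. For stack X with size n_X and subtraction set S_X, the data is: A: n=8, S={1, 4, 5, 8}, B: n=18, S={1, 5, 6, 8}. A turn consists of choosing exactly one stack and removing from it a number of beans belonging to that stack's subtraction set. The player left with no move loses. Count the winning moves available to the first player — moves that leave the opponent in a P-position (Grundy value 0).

Stack A, S = {1, 4, 5, 8}:
n : 0 1 2 3 4 5 6 7 8
G : 0 1 0 1 2 3 2 3 4
G_A(8) = 4.
Stack B, S = {1, 5, 6, 8}:
G(0) = 0
G(1) = mex{0} = 1
G(2) = mex{1} = 0
G(3) = mex{0} = 1
G(4) = mex{1} = 0
G(5) = mex{0,0} = 1
G(6) = mex{1,1,0} = 2
G(7) = mex{2,0,1} = 3
G(8) = mex{3,1,0,0} = 2
G(9) = mex{2,0,1,1} = 3
G(10) = mex{3,1,0,0} = 2
G(11) = mex{2,2,1,1} = 0
G(12) = mex{0,3,2,0} = 1
G(13) = mex{1,2,3,1} = 0
G(14) = mex{0,3,2,2} = 1
G(15) = mex{1,2,3,3} = 0
G(16) = mex{0,0,2,2} = 1
G(17) = mex{1,1,0,3} = 2
G(18) = mex{2,0,1,2} = 3
G_B(18) = 3.
Combined Grundy value = 4 ⊕ 3 = 7.
A winning move leaves total XOR = 0, i.e. changes one component's Grundy value g to g ⊕ X where X is the current total.
Stack A: need g' = 4⊕7 = 3. Options: 8−1→G=3, 8−4→G=2, 8−5→G=1, 8−8→G=0. Hits: 1.
Stack B: need g' = 3⊕7 = 4. Options: 18−1→G=2, 18−5→G=0, 18−6→G=1, 18−8→G=2. Hits: 0.

1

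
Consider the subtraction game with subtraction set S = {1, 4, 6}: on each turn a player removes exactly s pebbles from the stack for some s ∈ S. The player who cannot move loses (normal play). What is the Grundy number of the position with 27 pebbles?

n :  0  1  2  3  4  5  6  7  8  9 10 11 12 13 14 15 16 17 18 19 20 21 22 23 24 25 26 27
G :  0  1  0  1  2  0  1  0  1  2  0  1  0  1  2  0  1  0  1  2  0  1  0  1  2  0  1  0

0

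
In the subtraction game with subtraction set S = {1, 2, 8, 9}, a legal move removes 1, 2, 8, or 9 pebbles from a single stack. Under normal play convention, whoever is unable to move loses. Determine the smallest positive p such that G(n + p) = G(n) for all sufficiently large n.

10

n :  0  1  2  3  4  5  6  7  8  9 10 11 12 13 14 15 16 17 18 19 20 21
G :  0  1  2  0  1  2  0  1  2  3  0  1  2  0  1  2  0  1  2  3  0  1
G(n+10) = G(n) holds for n = 0,…,8 (a full window of length max(S) = 9), so the sequence is purely periodic with period 10.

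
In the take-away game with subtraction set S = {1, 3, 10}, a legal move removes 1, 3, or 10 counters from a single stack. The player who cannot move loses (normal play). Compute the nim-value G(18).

n :  0  1  2  3  4  5  6  7  8  9 10 11 12 13 14 15 16 17 18
G :  0  1  0  1  0  1  0  1  0  1  2  3  2  0  1  0  1  0  1

1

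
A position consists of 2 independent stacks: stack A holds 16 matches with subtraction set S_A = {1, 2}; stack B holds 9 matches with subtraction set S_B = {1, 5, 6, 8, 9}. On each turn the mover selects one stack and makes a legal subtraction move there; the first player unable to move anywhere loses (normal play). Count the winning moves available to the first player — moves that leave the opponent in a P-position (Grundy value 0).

2

Stack A, S = {1, 2}:
n :  0  1  2  3  4  5  6  7  8  9 10 11 12 13 14 15 16
G :  0  1  2  0  1  2  0  1  2  0  1  2  0  1  2  0  1
G_A(16) = 1.
Stack B, S = {1, 5, 6, 8, 9}:
G(0) = 0
G(1) = mex{0} = 1
G(2) = mex{1} = 0
G(3) = mex{0} = 1
G(4) = mex{1} = 0
G(5) = mex{0,0} = 1
G(6) = mex{1,1,0} = 2
G(7) = mex{2,0,1} = 3
G(8) = mex{3,1,0,0} = 2
G(9) = mex{2,0,1,1,0} = 3
G_B(9) = 3.
Combined Grundy value = 1 ⊕ 3 = 2.
A winning move leaves total XOR = 0, i.e. changes one component's Grundy value g to g ⊕ X where X is the current total.
Stack A: need g' = 1⊕2 = 3. Options: 16−1→G=0, 16−2→G=2. Hits: 0.
Stack B: need g' = 3⊕2 = 1. Options: 9−1→G=2, 9−5→G=0, 9−6→G=1, 9−8→G=1, 9−9→G=0. Hits: 2.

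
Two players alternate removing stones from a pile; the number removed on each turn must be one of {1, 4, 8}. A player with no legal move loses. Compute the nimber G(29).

0

n :  0  1  2  3  4  5  6  7  8  9 10 11 12 13 14 15 16 17 18 19 20 21 22 23 24 25 26 27 28 29
G :  0  1  0  1  2  0  1  0  1  2  3  2  0  1  0  1  2  0  1  0  1  2  3  2  0  1  0  1  2  0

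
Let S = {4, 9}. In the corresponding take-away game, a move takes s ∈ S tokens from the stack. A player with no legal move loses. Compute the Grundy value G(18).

1

G(0) = 0
G(1) = mex{} = 0
G(2) = mex{} = 0
G(3) = mex{} = 0
G(4) = mex{0} = 1
G(5) = mex{0} = 1
G(6) = mex{0} = 1
G(7) = mex{0} = 1
G(8) = mex{1} = 0
G(9) = mex{1,0} = 2
G(10) = mex{1,0} = 2
G(11) = mex{1,0} = 2
G(12) = mex{0,0} = 1
G(13) = mex{2,1} = 0
G(14) = mex{2,1} = 0
G(15) = mex{2,1} = 0
G(16) = mex{1,1} = 0
G(17) = mex{0,0} = 1
G(18) = mex{0,2} = 1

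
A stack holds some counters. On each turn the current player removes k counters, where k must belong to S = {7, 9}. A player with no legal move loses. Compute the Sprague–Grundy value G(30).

n :  0  1  2  3  4  5  6  7  8  9 10 11 12 13 14 15 16 17 18 19 20 21 22 23 24 25 26 27 28 29 30
G :  0  0  0  0  0  0  0  1  1  1  1  1  1  1  2  2  0  0  0  0  0  0  0  1  1  1  1  1  1  1  2

2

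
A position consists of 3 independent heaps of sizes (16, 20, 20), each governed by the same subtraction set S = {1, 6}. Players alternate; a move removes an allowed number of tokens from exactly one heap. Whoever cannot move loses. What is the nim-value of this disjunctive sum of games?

All heaps use S = {1, 6}:
G(0) = 0
G(1) = mex{0} = 1
G(2) = mex{1} = 0
G(3) = mex{0} = 1
G(4) = mex{1} = 0
G(5) = mex{0} = 1
G(6) = mex{1,0} = 2
G(7) = mex{2,1} = 0
G(8) = mex{0,0} = 1
G(9) = mex{1,1} = 0
G(10) = mex{0,0} = 1
G(11) = mex{1,1} = 0
G(12) = mex{0,2} = 1
G(13) = mex{1,0} = 2
G(14) = mex{2,1} = 0
G(15) = mex{0,0} = 1
G(16) = mex{1,1} = 0
G(17) = mex{0,0} = 1
G(18) = mex{1,1} = 0
G(19) = mex{0,2} = 1
G(20) = mex{1,0} = 2
Heap A: G(16) = 0.
Heap B: G(20) = 2.
Heap C: G(20) = 2.
Combined Grundy value = 0 ⊕ 2 ⊕ 2 = 0.

0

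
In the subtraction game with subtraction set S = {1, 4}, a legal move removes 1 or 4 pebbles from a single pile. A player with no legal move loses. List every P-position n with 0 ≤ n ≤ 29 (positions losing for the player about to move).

n :  0  1  2  3  4  5  6  7  8  9 10 11 12 13 14 15 16 17 18 19 20 21 22 23 24 25 26 27 28 29
G :  0  1  0  1  2  0  1  0  1  2  0  1  0  1  2  0  1  0  1  2  0  1  0  1  2  0  1  0  1  2
P-positions are exactly the n with G(n) = 0.

0, 2, 5, 7, 10, 12, 15, 17, 20, 22, 25, 27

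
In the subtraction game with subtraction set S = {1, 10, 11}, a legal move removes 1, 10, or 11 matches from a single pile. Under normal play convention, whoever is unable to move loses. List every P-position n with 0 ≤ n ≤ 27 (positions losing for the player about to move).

0, 2, 4, 6, 8, 20, 22, 24, 26

G(0) = 0
G(1) = mex{0} = 1
G(2) = mex{1} = 0
G(3) = mex{0} = 1
G(4) = mex{1} = 0
G(5) = mex{0} = 1
G(6) = mex{1} = 0
G(7) = mex{0} = 1
G(8) = mex{1} = 0
G(9) = mex{0} = 1
G(10) = mex{1,0} = 2
G(11) = mex{2,1,0} = 3
G(12) = mex{3,0,1} = 2
G(13) = mex{2,1,0} = 3
G(14) = mex{3,0,1} = 2
G(15) = mex{2,1,0} = 3
G(16) = mex{3,0,1} = 2
G(17) = mex{2,1,0} = 3
G(18) = mex{3,0,1} = 2
G(19) = mex{2,1,0} = 3
G(20) = mex{3,2,1} = 0
G(21) = mex{0,3,2} = 1
G(22) = mex{1,2,3} = 0
G(23) = mex{0,3,2} = 1
G(24) = mex{1,2,3} = 0
G(25) = mex{0,3,2} = 1
G(26) = mex{1,2,3} = 0
G(27) = mex{0,3,2} = 1
P-positions are exactly the n with G(n) = 0.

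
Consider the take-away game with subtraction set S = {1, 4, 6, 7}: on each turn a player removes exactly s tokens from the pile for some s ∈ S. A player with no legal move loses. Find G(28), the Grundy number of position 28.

0

n :  0  1  2  3  4  5  6  7  8  9 10 11 12 13 14 15 16 17 18 19 20 21 22 23 24 25 26 27 28
G :  0  1  0  1  2  0  1  2  3  2  0  1  2  0  1  0  1  2  0  1  2  3  2  0  1  2  0  1  0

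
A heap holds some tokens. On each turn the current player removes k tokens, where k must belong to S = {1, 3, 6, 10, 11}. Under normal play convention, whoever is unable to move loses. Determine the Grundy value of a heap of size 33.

1

G(0) = 0
G(1) = mex{0} = 1
G(2) = mex{1} = 0
G(3) = mex{0,0} = 1
G(4) = mex{1,1} = 0
G(5) = mex{0,0} = 1
G(6) = mex{1,1,0} = 2
G(7) = mex{2,0,1} = 3
G(8) = mex{3,1,0} = 2
G(9) = mex{2,2,1} = 0
G(10) = mex{0,3,0,0} = 1
G(11) = mex{1,2,1,1,0} = 3
G(12) = mex{3,0,2,0,1} = 4
G(13) = mex{4,1,3,1,0} = 2
G(14) = mex{2,3,2,0,1} = 4
G(15) = mex{4,4,0,1,0} = 2
G(16) = mex{2,2,1,2,1} = 0
G(17) = mex{0,4,3,3,2} = 1
G(18) = mex{1,2,4,2,3} = 0
G(19) = mex{0,0,2,0,2} = 1
G(20) = mex{1,1,4,1,0} = 2
G(21) = mex{2,0,2,3,1} = 4
G(22) = mex{4,1,0,4,3} = 2
G(23) = mex{2,2,1,2,4} = 0
G(24) = mex{0,4,0,4,2} = 1
G(25) = mex{1,2,1,2,4} = 0
G(26) = mex{0,0,2,0,2} = 1
G(27) = mex{1,1,4,1,0} = 2
G(28) = mex{2,0,2,0,1} = 3
G(29) = mex{3,1,0,1,0} = 2
G(30) = mex{2,2,1,2,1} = 0
G(31) = mex{0,3,0,4,2} = 1
G(32) = mex{1,2,1,2,4} = 0
G(33) = mex{0,0,2,0,2} = 1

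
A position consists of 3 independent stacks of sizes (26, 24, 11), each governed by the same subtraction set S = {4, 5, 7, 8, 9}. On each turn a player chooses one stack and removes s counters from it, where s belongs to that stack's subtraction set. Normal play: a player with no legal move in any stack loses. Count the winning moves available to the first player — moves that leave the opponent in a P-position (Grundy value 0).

All stacks use S = {4, 5, 7, 8, 9}:
G(0) = 0
G(1) = mex{} = 0
G(2) = mex{} = 0
G(3) = mex{} = 0
G(4) = mex{0} = 1
G(5) = mex{0,0} = 1
G(6) = mex{0,0} = 1
G(7) = mex{0,0,0} = 1
G(8) = mex{1,0,0,0} = 2
G(9) = mex{1,1,0,0,0} = 2
G(10) = mex{1,1,0,0,0} = 2
G(11) = mex{1,1,1,0,0} = 2
G(12) = mex{2,1,1,1,0} = 3
G(13) = mex{2,2,1,1,1} = 0
G(14) = mex{2,2,1,1,1} = 0
G(15) = mex{2,2,2,1,1} = 0
G(16) = mex{3,2,2,2,1} = 0
G(17) = mex{0,3,2,2,2} = 1
G(18) = mex{0,0,2,2,2} = 1
G(19) = mex{0,0,3,2,2} = 1
G(20) = mex{0,0,0,3,2} = 1
G(21) = mex{1,0,0,0,3} = 2
G(22) = mex{1,1,0,0,0} = 2
G(23) = mex{1,1,0,0,0} = 2
G(24) = mex{1,1,1,0,0} = 2
G(25) = mex{2,1,1,1,0} = 3
G(26) = mex{2,2,1,1,1} = 0
Stack A: G(26) = 0.
Stack B: G(24) = 2.
Stack C: G(11) = 2.
Combined Grundy value = 0 ⊕ 2 ⊕ 2 = 0.
A winning move leaves total XOR = 0, i.e. changes one component's Grundy value g to g ⊕ X where X is the current total.
Stack A: target g' = 0⊕0 = 0, but every legal move changes the Grundy value (mex property), so 0 moves.
Stack B: target g' = 2⊕0 = 2, but every legal move changes the Grundy value (mex property), so 0 moves.
Stack C: target g' = 2⊕0 = 2, but every legal move changes the Grundy value (mex property), so 0 moves.

0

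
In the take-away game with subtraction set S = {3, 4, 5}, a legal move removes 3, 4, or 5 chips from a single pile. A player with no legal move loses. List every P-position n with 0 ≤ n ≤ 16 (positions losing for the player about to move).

n :  0  1  2  3  4  5  6  7  8  9 10 11 12 13 14 15 16
G :  0  0  0  1  1  1  2  2  0  0  0  1  1  1  2  2  0
P-positions are exactly the n with G(n) = 0.

0, 1, 2, 8, 9, 10, 16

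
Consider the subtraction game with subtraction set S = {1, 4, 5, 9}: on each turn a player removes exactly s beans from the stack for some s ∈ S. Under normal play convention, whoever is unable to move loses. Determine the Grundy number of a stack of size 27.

n :  0  1  2  3  4  5  6  7  8  9 10 11 12 13 14 15 16 17 18 19 20 21 22 23 24 25 26 27
G :  0  1  0  1  2  3  2  3  0  1  0  1  2  3  2  3  0  1  0  1  2  3  2  3  0  1  0  1

1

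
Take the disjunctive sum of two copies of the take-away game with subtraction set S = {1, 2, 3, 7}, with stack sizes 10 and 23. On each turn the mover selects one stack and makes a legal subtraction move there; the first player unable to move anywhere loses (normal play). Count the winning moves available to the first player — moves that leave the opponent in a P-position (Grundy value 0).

All stacks use S = {1, 2, 3, 7}:
n :  0  1  2  3  4  5  6  7  8  9 10 11 12 13 14 15 16 17 18 19 20 21 22 23
G :  0  1  2  3  0  1  2  3  0  1  2  3  0  1  2  3  0  1  2  3  0  1  2  3
Stack A: G(10) = 2.
Stack B: G(23) = 3.
Combined Grundy value = 2 ⊕ 3 = 1.
A winning move leaves total XOR = 0, i.e. changes one component's Grundy value g to g ⊕ X where X is the current total.
Stack A: need g' = 2⊕1 = 3. Options: 10−1→G=1, 10−2→G=0, 10−3→G=3, 10−7→G=3. Hits: 2.
Stack B: need g' = 3⊕1 = 2. Options: 23−1→G=2, 23−2→G=1, 23−3→G=0, 23−7→G=0. Hits: 1.

3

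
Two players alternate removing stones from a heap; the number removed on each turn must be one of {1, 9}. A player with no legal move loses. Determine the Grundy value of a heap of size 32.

n :  0  1  2  3  4  5  6  7  8  9 10 11 12 13 14 15 16 17 18 19 20 21 22 23 24 25 26 27 28 29 30 31 32
G :  0  1  0  1  0  1  0  1  0  1  0  1  0  1  0  1  0  1  0  1  0  1  0  1  0  1  0  1  0  1  0  1  0

0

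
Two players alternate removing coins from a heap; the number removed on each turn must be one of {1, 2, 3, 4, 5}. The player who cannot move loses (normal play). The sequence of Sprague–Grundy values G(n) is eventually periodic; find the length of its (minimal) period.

6

n :  0  1  2  3  4  5  6  7  8  9 10 11 12 13 14
G :  0  1  2  3  4  5  0  1  2  3  4  5  0  1  2
G(n+6) = G(n) holds for n = 0,…,4 (a full window of length max(S) = 5), so the sequence is purely periodic with period 6.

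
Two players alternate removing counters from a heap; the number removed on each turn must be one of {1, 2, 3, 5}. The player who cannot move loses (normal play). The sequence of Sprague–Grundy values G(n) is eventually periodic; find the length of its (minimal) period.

G(0) = 0
G(1) = mex{0} = 1
G(2) = mex{1,0} = 2
G(3) = mex{2,1,0} = 3
G(4) = mex{3,2,1} = 0
G(5) = mex{0,3,2,0} = 1
G(6) = mex{1,0,3,1} = 2
G(7) = mex{2,1,0,2} = 3
G(8) = mex{3,2,1,3} = 0
G(9) = mex{0,3,2,0} = 1
G(10) = mex{1,0,3,1} = 2
G(11) = mex{2,1,0,2} = 3
G(12) = mex{3,2,1,3} = 0
G(13) = mex{0,3,2,0} = 1
G(14) = mex{1,0,3,1} = 2
G(n+4) = G(n) holds for n = 0,…,4 (a full window of length max(S) = 5), so the sequence is purely periodic with period 4.

4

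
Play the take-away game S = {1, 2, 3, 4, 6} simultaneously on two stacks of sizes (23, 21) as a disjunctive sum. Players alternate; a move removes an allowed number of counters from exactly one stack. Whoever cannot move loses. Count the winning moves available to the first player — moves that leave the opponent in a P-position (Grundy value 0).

2

All stacks use S = {1, 2, 3, 4, 6}:
G(0) = 0
G(1) = mex{0} = 1
G(2) = mex{1,0} = 2
G(3) = mex{2,1,0} = 3
G(4) = mex{3,2,1,0} = 4
G(5) = mex{4,3,2,1} = 0
G(6) = mex{0,4,3,2,0} = 1
G(7) = mex{1,0,4,3,1} = 2
G(8) = mex{2,1,0,4,2} = 3
G(9) = mex{3,2,1,0,3} = 4
G(10) = mex{4,3,2,1,4} = 0
G(11) = mex{0,4,3,2,0} = 1
G(12) = mex{1,0,4,3,1} = 2
G(13) = mex{2,1,0,4,2} = 3
G(14) = mex{3,2,1,0,3} = 4
G(15) = mex{4,3,2,1,4} = 0
G(16) = mex{0,4,3,2,0} = 1
G(17) = mex{1,0,4,3,1} = 2
G(18) = mex{2,1,0,4,2} = 3
G(19) = mex{3,2,1,0,3} = 4
G(20) = mex{4,3,2,1,4} = 0
G(21) = mex{0,4,3,2,0} = 1
G(22) = mex{1,0,4,3,1} = 2
G(23) = mex{2,1,0,4,2} = 3
Stack A: G(23) = 3.
Stack B: G(21) = 1.
Combined Grundy value = 3 ⊕ 1 = 2.
A winning move leaves total XOR = 0, i.e. changes one component's Grundy value g to g ⊕ X where X is the current total.
Stack A: need g' = 3⊕2 = 1. Options: 23−1→G=2, 23−2→G=1, 23−3→G=0, 23−4→G=4, 23−6→G=2. Hits: 1.
Stack B: need g' = 1⊕2 = 3. Options: 21−1→G=0, 21−2→G=4, 21−3→G=3, 21−4→G=2, 21−6→G=0. Hits: 1.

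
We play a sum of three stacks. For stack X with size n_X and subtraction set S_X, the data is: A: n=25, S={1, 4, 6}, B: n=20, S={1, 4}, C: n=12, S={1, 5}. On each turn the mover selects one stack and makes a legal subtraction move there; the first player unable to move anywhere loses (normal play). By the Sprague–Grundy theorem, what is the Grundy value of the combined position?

Stack A, S = {1, 4, 6}:
n :  0  1  2  3  4  5  6  7  8  9 10 11 12 13 14 15 16 17 18 19 20 21 22 23 24 25
G :  0  1  0  1  2  0  1  0  1  2  0  1  0  1  2  0  1  0  1  2  0  1  0  1  2  0
G_A(25) = 0.
Stack B, S = {1, 4}:
n :  0  1  2  3  4  5  6  7  8  9 10 11 12 13 14 15 16 17 18 19 20
G :  0  1  0  1  2  0  1  0  1  2  0  1  0  1  2  0  1  0  1  2  0
G_B(20) = 0.
Stack C, S = {1, 5}:
G(0) = 0
G(1) = mex{0} = 1
G(2) = mex{1} = 0
G(3) = mex{0} = 1
G(4) = mex{1} = 0
G(5) = mex{0,0} = 1
G(6) = mex{1,1} = 0
G(7) = mex{0,0} = 1
G(8) = mex{1,1} = 0
G(9) = mex{0,0} = 1
G(10) = mex{1,1} = 0
G(11) = mex{0,0} = 1
G(12) = mex{1,1} = 0
G_C(12) = 0.
Combined Grundy value = 0 ⊕ 0 ⊕ 0 = 0.

0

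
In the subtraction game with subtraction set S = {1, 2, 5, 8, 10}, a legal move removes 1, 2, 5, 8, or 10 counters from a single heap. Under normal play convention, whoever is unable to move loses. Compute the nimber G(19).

1

G(0) = 0
G(1) = mex{0} = 1
G(2) = mex{1,0} = 2
G(3) = mex{2,1} = 0
G(4) = mex{0,2} = 1
G(5) = mex{1,0,0} = 2
G(6) = mex{2,1,1} = 0
G(7) = mex{0,2,2} = 1
G(8) = mex{1,0,0,0} = 2
G(9) = mex{2,1,1,1} = 0
G(10) = mex{0,2,2,2,0} = 1
G(11) = mex{1,0,0,0,1} = 2
G(12) = mex{2,1,1,1,2} = 0
G(13) = mex{0,2,2,2,0} = 1
G(14) = mex{1,0,0,0,1} = 2
G(15) = mex{2,1,1,1,2} = 0
G(16) = mex{0,2,2,2,0} = 1
G(17) = mex{1,0,0,0,1} = 2
G(18) = mex{2,1,1,1,2} = 0
G(19) = mex{0,2,2,2,0} = 1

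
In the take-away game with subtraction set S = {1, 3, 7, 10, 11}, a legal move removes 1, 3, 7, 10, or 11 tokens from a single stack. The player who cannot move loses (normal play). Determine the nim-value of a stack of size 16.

n :  0  1  2  3  4  5  6  7  8  9 10 11 12 13 14 15 16
G :  0  1  0  1  0  1  0  1  0  1  2  3  2  3  2  3  2

2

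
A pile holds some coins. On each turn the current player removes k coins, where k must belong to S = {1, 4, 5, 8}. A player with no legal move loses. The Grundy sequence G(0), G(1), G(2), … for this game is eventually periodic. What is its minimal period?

n :  0  1  2  3  4  5  6  7  8  9 10 11 12 13 14 15 16 17 18 19
G :  0  1  0  1  2  3  2  3  4  0  1  0  1  2  3  2  3  4  0  1
G(n+9) = G(n) holds for n = 0,…,7 (a full window of length max(S) = 8), so the sequence is purely periodic with period 9.

9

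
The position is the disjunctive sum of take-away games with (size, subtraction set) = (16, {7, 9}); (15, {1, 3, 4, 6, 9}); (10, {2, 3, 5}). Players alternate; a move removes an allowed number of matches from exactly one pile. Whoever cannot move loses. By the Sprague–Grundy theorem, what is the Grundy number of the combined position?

Pile A, S = {7, 9}:
n :  0  1  2  3  4  5  6  7  8  9 10 11 12 13 14 15 16
G :  0  0  0  0  0  0  0  1  1  1  1  1  1  1  2  2  0
G_A(16) = 0.
Pile B, S = {1, 3, 4, 6, 9}:
G(0) = 0
G(1) = mex{0} = 1
G(2) = mex{1} = 0
G(3) = mex{0,0} = 1
G(4) = mex{1,1,0} = 2
G(5) = mex{2,0,1} = 3
G(6) = mex{3,1,0,0} = 2
G(7) = mex{2,2,1,1} = 0
G(8) = mex{0,3,2,0} = 1
G(9) = mex{1,2,3,1,0} = 4
G(10) = mex{4,0,2,2,1} = 3
G(11) = mex{3,1,0,3,0} = 2
G(12) = mex{2,4,1,2,1} = 0
G(13) = mex{0,3,4,0,2} = 1
G(14) = mex{1,2,3,1,3} = 0
G(15) = mex{0,0,2,4,2} = 1
G_B(15) = 1.
Pile C, S = {2, 3, 5}:
n :  0  1  2  3  4  5  6  7  8  9 10
G :  0  0  1  1  2  2  3  0  0  1  1
G_C(10) = 1.
Combined Grundy value = 0 ⊕ 1 ⊕ 1 = 0.

0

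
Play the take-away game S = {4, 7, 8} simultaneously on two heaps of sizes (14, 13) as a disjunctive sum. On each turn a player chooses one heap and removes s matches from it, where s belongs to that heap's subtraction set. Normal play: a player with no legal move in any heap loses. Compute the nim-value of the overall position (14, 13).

0

All heaps use S = {4, 7, 8}:
n :  0  1  2  3  4  5  6  7  8  9 10 11 12 13 14
G :  0  0  0  0  1  1  1  1  2  2  2  2  0  0  0
Heap A: G(14) = 0.
Heap B: G(13) = 0.
Combined Grundy value = 0 ⊕ 0 = 0.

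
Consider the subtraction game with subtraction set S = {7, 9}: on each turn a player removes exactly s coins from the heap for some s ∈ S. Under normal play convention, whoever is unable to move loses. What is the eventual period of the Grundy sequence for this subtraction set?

16

n :  0  1  2  3  4  5  6  7  8  9 10 11 12 13 14 15 16 17 18 19 20 21 22 23 24 25 26 27 28 29 30 31 32 33
G :  0  0  0  0  0  0  0  1  1  1  1  1  1  1  2  2  0  0  0  0  0  0  0  1  1  1  1  1  1  1  2  2  0  0
G(n+16) = G(n) holds for n = 0,…,8 (a full window of length max(S) = 9), so the sequence is purely periodic with period 16.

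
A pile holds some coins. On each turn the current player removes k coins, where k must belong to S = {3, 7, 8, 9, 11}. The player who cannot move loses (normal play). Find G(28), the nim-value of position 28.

G(0) = 0
G(1) = mex{} = 0
G(2) = mex{} = 0
G(3) = mex{0} = 1
G(4) = mex{0} = 1
G(5) = mex{0} = 1
G(6) = mex{1} = 0
G(7) = mex{1,0} = 2
G(8) = mex{1,0,0} = 2
G(9) = mex{0,0,0,0} = 1
G(10) = mex{2,1,0,0} = 3
G(11) = mex{2,1,1,0,0} = 3
G(12) = mex{1,1,1,1,0} = 2
G(13) = mex{3,0,1,1,0} = 2
G(14) = mex{3,2,0,1,1} = 4
G(15) = mex{2,2,2,0,1} = 3
G(16) = mex{2,1,2,2,1} = 0
G(17) = mex{4,3,1,2,0} = 5
G(18) = mex{3,3,3,1,2} = 0
G(19) = mex{0,2,3,3,2} = 1
G(20) = mex{5,2,2,3,1} = 0
G(21) = mex{0,4,2,2,3} = 1
G(22) = mex{1,3,4,2,3} = 0
G(23) = mex{0,0,3,4,2} = 1
G(24) = mex{1,5,0,3,2} = 4
G(25) = mex{0,0,5,0,4} = 1
G(26) = mex{1,1,0,5,3} = 2
G(27) = mex{4,0,1,0,0} = 2
G(28) = mex{1,1,0,1,5} = 2

2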